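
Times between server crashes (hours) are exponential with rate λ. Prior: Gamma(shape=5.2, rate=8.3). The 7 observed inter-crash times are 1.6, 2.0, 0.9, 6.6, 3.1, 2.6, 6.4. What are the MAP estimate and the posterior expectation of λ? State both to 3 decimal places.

λ_MAP = 0.356, E[λ|data] = 0.387

Σ times = 23.2. Posterior: Gamma(shape = 5.2+7 = 12.2, rate = 8.3+23.2 = 31.5).
Mode = (α−1)/β = 11.2/31.5 = 0.356.
Mean = α/β = 12.2/31.5 = 0.387.
Mean > mode: the posterior has a right tail.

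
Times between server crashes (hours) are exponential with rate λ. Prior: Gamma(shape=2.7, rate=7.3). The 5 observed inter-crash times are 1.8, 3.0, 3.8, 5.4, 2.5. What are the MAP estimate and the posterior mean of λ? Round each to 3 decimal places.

Σ times = 16.5. Posterior: Gamma(shape = 2.7+5 = 7.7, rate = 7.3+16.5 = 23.8).
Mode = (α−1)/β = 6.7/23.8 = 0.282.
Mean = α/β = 7.7/23.8 = 0.324.

MAP = 0.282; posterior mean = 0.324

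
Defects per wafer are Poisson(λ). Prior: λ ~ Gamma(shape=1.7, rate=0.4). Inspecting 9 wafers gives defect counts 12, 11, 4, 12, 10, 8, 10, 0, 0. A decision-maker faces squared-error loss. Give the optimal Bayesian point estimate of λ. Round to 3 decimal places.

7.309

Σ counts = 67. Posterior: Gamma(shape = 1.7+67 = 68.7, rate = 0.4+9 = 9.4).
Mode = (α−1)/β = 67.7/9.4 = 7.202.
Mean = α/β = 68.7/9.4 = 7.309.
Squared-error loss ⇒ the optimal estimator is the posterior mean.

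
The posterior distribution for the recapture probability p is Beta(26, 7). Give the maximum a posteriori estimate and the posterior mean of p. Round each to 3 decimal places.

MAP: 0.806. Posterior mean: 0.788.

Mode = (26−1)/(26+7−2) = 25/31 = 0.806.
Mean = 26/(26+7) = 26/33 = 0.788.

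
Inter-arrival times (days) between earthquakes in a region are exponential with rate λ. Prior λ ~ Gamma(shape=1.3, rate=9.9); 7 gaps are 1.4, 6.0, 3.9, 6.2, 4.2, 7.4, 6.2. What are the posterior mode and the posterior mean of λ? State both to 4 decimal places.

posterior mode = 0.1615, posterior mean = 0.1836

Σ times = 35.3. Posterior: Gamma(shape = 1.3+7 = 8.3, rate = 9.9+35.3 = 45.2).
Mode = (α−1)/β = 7.3/45.2 = 0.1615.
Mean = α/β = 8.3/45.2 = 0.1836.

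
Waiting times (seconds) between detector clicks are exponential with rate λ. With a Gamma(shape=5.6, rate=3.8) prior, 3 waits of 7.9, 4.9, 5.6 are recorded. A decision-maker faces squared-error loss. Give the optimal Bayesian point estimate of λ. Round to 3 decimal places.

Σ times = 18.4. Posterior: Gamma(shape = 5.6+3 = 8.6, rate = 3.8+18.4 = 22.2).
Mode = (α−1)/β = 7.6/22.2 = 0.342.
Mean = α/β = 8.6/22.2 = 0.387.
Squared-error loss ⇒ the optimal estimator is the posterior mean.

0.387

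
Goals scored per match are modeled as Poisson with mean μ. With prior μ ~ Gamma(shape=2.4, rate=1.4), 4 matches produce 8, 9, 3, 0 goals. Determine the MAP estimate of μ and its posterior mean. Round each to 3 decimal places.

MAP: 3.963. Posterior mean: 4.148.

Σ counts = 20. Posterior: Gamma(shape = 2.4+20 = 22.4, rate = 1.4+4 = 5.4).
Mode = (α−1)/β = 21.4/5.4 = 3.963.
Mean = α/β = 22.4/5.4 = 4.148.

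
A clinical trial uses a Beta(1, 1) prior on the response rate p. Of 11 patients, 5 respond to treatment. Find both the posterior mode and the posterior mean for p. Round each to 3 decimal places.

MAP = 0.455; posterior mean = 0.462

Posterior: Beta(1+5, 1+6) = Beta(6, 7).
Mode = (6−1)/(6+7−2) = 5/11 = 0.455.
With a flat prior the MAP equals the MLE, 5/11.
Mean = 6/(6+7) = 6/13 = 0.462.
The mean is pulled above the mode by the posterior's right skew.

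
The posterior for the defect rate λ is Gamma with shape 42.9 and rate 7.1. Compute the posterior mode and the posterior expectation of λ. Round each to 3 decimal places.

posterior mode = 5.901, posterior expectation = 6.042

Mode = (α−1)/β = 41.9/7.1 = 5.901.
Mean = α/β = 42.9/7.1 = 6.042.
Mean > mode: the posterior has a right tail.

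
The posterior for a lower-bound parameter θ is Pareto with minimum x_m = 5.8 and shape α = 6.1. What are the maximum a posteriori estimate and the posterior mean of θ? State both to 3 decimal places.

The Pareto density is strictly decreasing on [x_m, ∞), so the mode is x_m = 5.800.
Mean = α·x_m/(α−1) = 6.1·5.8/5.1 = 6.937.

MAP: 5.800. Posterior mean: 6.937.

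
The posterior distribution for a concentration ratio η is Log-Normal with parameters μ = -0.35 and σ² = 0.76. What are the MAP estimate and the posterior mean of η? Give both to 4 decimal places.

Mode = exp(μ − σ²) = exp(-1.11) = 0.3296.
Mean = exp(μ + σ²/2) = exp(0.030) = 1.0305.
Mean > mode: the posterior has a right tail.

η_MAP = 0.3296, E[η|data] = 1.0305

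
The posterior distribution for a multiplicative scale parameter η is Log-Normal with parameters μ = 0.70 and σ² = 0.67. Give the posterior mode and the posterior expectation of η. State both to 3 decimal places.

Mode = exp(μ − σ²) = exp(0.03) = 1.030.
Mean = exp(μ + σ²/2) = exp(1.035) = 2.815.
The mean is pulled above the mode by the posterior's right skew.

η_MAP = 1.030, E[η|data] = 2.815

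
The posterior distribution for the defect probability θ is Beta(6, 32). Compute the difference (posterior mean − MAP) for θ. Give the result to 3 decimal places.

0.019

Mode = (6−1)/(6+32−2) = 5/36 = 0.139.
Mean = 6/(6+32) = 6/38 = 0.158.
Difference = 0.158 − 0.139 = 0.019.
The posterior is right-skewed, so the mean exceeds the mode.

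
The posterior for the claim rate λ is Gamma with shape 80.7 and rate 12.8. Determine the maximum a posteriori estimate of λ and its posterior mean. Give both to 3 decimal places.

λ_MAP = 6.227, E[λ|data] = 6.305

Mode = (α−1)/β = 79.7/12.8 = 6.227.
Mean = α/β = 80.7/12.8 = 6.305.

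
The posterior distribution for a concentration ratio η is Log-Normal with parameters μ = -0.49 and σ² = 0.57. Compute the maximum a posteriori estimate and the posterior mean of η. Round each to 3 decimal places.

Mode = exp(μ − σ²) = exp(-1.06) = 0.346.
Mean = exp(μ + σ²/2) = exp(-0.205) = 0.815.

MAP: 0.346. Posterior mean: 0.815.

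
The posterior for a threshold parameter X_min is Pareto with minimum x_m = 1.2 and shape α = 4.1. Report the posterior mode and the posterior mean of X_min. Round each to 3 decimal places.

posterior mode = 1.200, posterior mean = 1.587

The Pareto density is strictly decreasing on [x_m, ∞), so the mode is x_m = 1.200.
Mean = α·x_m/(α−1) = 4.1·1.2/3.1 = 1.587.
Right-skewed posterior ⇒ mode < mean.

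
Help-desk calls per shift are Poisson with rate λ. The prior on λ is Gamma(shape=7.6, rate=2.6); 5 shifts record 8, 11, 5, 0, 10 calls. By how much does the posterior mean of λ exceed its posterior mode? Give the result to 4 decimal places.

0.1316

Σ counts = 34. Posterior: Gamma(shape = 7.6+34 = 41.6, rate = 2.6+5 = 7.6).
Mode = (α−1)/β = 40.6/7.6 = 5.3421.
Mean = α/β = 41.6/7.6 = 5.4737.
Difference = 5.4737 − 5.3421 = 0.1316.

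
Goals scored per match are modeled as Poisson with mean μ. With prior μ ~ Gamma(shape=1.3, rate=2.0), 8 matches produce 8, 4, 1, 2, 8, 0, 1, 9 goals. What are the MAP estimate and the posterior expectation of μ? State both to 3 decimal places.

Σ counts = 33. Posterior: Gamma(shape = 1.3+33 = 34.3, rate = 2.0+8 = 10.0).
Mode = (α−1)/β = 33.3/10.0 = 3.330.
Mean = α/β = 34.3/10.0 = 3.430.
The mean is pulled above the mode by the posterior's right skew.

μ_MAP = 3.330, E[μ|data] = 3.430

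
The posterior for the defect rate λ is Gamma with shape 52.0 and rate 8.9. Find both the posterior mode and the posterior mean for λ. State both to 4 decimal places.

MAP = 5.7303; posterior mean = 5.8427

Mode = (α−1)/β = 51.0/8.9 = 5.7303.
Mean = α/β = 52.0/8.9 = 5.8427.
The posterior is right-skewed, so the mean exceeds the mode.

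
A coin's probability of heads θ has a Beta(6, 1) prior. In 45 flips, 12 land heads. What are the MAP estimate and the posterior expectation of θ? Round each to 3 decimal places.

Posterior: Beta(6+12, 1+33) = Beta(18, 34).
Mode = (18−1)/(18+34−2) = 17/50 = 0.340.
Mean = 18/(18+34) = 18/52 = 0.346.
Right-skewed posterior ⇒ mode < mean.

MAP = 0.340; posterior mean = 0.346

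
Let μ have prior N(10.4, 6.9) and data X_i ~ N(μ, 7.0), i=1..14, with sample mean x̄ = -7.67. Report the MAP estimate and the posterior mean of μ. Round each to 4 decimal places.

Posterior for μ is Normal. Precision-weighted mean: (1/6.9·10.4 + 14/7.0·-7.67) / (1/6.9 + 14/7.0) = -6.4491.
A Normal posterior is symmetric, so mode = mean.

MAP = -6.4491; posterior mean = -6.4491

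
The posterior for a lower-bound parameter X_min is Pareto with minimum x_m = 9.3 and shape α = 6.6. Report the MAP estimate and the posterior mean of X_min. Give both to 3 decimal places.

MAP = 9.300; posterior mean = 10.961

The Pareto density is strictly decreasing on [x_m, ∞), so the mode is x_m = 9.300.
Mean = α·x_m/(α−1) = 6.6·9.3/5.6 = 10.961.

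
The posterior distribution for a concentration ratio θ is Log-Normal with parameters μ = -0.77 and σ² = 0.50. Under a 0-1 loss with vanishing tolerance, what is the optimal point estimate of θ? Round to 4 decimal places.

0.2808

Mode = exp(μ − σ²) = exp(-1.27) = 0.2808.
Mean = exp(μ + σ²/2) = exp(-0.520) = 0.5945.
This is the posterior mode — the MAP estimate.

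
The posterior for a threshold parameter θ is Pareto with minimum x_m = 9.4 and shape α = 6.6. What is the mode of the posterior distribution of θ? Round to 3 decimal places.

9.400

The Pareto density is strictly decreasing on [x_m, ∞), so the mode is x_m = 9.400.
Mean = α·x_m/(α−1) = 6.6·9.4/5.6 = 11.079.
This is the posterior mode — the MAP estimate.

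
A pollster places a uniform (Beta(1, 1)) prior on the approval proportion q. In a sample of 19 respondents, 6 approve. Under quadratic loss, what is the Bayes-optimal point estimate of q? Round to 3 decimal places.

Posterior: Beta(1+6, 1+13) = Beta(7, 14).
Mode = (7−1)/(7+14−2) = 6/19 = 0.316.
With a flat prior the MAP equals the MLE, 6/19.
Mean = 7/(7+14) = 7/21 = 0.333.
Quadratic loss ⇒ the optimal estimator is the posterior mean.

0.333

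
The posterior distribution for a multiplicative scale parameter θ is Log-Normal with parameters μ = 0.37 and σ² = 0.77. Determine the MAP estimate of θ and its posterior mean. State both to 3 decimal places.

Mode = exp(μ − σ²) = exp(-0.40) = 0.670.
Mean = exp(μ + σ²/2) = exp(0.755) = 2.128.
Mean > mode: the posterior has a right tail.

MAP estimate = 0.670, posterior mean = 2.128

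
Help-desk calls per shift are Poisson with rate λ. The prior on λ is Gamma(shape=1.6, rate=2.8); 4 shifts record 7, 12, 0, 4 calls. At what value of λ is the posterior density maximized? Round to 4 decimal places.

Σ counts = 23. Posterior: Gamma(shape = 1.6+23 = 24.6, rate = 2.8+4 = 6.8).
Mode = (α−1)/β = 23.6/6.8 = 3.4706.
Mean = α/β = 24.6/6.8 = 3.6176.
This is the posterior mode — the MAP estimate.

3.4706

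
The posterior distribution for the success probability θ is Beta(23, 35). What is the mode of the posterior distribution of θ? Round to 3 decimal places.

0.393

Mode = (23−1)/(23+35−2) = 22/56 = 0.393.
Mean = 23/(23+35) = 23/58 = 0.397.
This is the posterior mode — the MAP estimate.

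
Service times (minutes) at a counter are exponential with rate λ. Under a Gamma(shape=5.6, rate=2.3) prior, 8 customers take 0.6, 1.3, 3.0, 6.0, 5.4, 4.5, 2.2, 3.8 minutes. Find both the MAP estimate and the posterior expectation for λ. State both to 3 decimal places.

Σ times = 26.8. Posterior: Gamma(shape = 5.6+8 = 13.6, rate = 2.3+26.8 = 29.1).
Mode = (α−1)/β = 12.6/29.1 = 0.433.
Mean = α/β = 13.6/29.1 = 0.467.

MAP = 0.433, posterior mean = 0.467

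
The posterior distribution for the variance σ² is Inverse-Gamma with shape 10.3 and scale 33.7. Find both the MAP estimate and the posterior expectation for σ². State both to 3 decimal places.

Mode = β/(α+1) = 33.7/11.3 = 2.982.
Mean = β/(α−1) = 33.7/9.3 = 3.624.

σ²_MAP = 2.982, E[σ²|data] = 3.624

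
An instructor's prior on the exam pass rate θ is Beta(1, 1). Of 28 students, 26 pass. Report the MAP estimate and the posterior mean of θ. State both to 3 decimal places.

MAP: 0.929. Posterior mean: 0.900.

Posterior: Beta(1+26, 1+2) = Beta(27, 3).
Mode = (27−1)/(27+3−2) = 26/28 = 0.929.
With a flat prior the MAP equals the MLE, 26/28.
Mean = 27/(27+3) = 27/30 = 0.900.
The mean is pulled below the mode by the posterior's left skew.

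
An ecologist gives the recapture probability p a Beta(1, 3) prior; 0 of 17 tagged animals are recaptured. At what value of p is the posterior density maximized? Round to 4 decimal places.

Posterior: Beta(1+0, 3+17) = Beta(1, 20).
Since α = 1 ≤ 1 and β > 1, the Beta density is monotone decreasing on [0,1]; the mode is at 0.
Mean = 1/(1+20) = 0.0476.
This is the posterior mode — the MAP estimate.

0.0000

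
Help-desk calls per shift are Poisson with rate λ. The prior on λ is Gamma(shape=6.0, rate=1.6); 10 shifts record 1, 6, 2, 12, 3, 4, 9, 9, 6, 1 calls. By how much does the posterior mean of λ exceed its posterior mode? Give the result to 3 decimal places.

0.086

Σ counts = 53. Posterior: Gamma(shape = 6.0+53 = 59.0, rate = 1.6+10 = 11.6).
Mode = (α−1)/β = 58.0/11.6 = 5.000.
Mean = α/β = 59.0/11.6 = 5.086.
Difference = 5.086 − 5.000 = 0.086.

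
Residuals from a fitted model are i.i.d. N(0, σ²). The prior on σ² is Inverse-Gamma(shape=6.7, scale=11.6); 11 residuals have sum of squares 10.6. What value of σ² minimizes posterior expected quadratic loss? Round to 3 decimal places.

Posterior: Inverse-Gamma(shape = 6.7+11/2 = 12.2, scale = 11.6+10.6/2 = 16.9).
Mode = β/(α+1) = 16.9/13.2 = 1.280.
Mean = β/(α−1) = 16.9/11.2 = 1.509.
Quadratic loss ⇒ the optimal estimator is the posterior mean.

1.509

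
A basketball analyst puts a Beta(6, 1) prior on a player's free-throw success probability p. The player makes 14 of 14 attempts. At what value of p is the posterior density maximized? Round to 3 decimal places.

1.000

Posterior: Beta(6+14, 1+0) = Beta(20, 1).
Since β = 1 ≤ 1 and α > 1, the Beta density is monotone increasing on [0,1]; the mode is at 1.
Mean = 20/(20+1) = 0.952.
This is the posterior mode — the MAP estimate.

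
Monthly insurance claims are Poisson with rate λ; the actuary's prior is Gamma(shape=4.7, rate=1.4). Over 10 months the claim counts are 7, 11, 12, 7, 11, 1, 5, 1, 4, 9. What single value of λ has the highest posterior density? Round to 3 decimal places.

6.289

Σ counts = 68. Posterior: Gamma(shape = 4.7+68 = 72.7, rate = 1.4+10 = 11.4).
Mode = (α−1)/β = 71.7/11.4 = 6.289.
Mean = α/β = 72.7/11.4 = 6.377.
This is the posterior mode — the MAP estimate.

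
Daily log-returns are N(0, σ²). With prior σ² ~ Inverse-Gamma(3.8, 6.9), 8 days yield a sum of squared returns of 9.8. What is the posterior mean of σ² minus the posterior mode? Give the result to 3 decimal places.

0.394

Posterior: Inverse-Gamma(shape = 3.8+8/2 = 7.8, scale = 6.9+9.8/2 = 11.8).
Mode = β/(α+1) = 11.8/8.8 = 1.341.
Mean = β/(α−1) = 11.8/6.8 = 1.735.
Difference = 1.735 − 1.341 = 0.394.
The mean is pulled above the mode by the posterior's right skew.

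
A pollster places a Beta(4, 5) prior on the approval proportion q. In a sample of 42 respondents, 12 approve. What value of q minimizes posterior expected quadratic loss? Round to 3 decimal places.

0.314

Posterior: Beta(4+12, 5+30) = Beta(16, 35).
Mode = (16−1)/(16+35−2) = 15/49 = 0.306.
Mean = 16/(16+35) = 16/51 = 0.314.
Quadratic loss ⇒ the optimal estimator is the posterior mean.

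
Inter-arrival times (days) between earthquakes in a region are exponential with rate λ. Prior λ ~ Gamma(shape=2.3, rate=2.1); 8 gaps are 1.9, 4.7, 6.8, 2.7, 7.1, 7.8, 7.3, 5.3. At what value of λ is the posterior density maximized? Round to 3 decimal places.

0.204

Σ times = 43.6. Posterior: Gamma(shape = 2.3+8 = 10.3, rate = 2.1+43.6 = 45.7).
Mode = (α−1)/β = 9.3/45.7 = 0.204.
Mean = α/β = 10.3/45.7 = 0.225.
This is the posterior mode — the MAP estimate.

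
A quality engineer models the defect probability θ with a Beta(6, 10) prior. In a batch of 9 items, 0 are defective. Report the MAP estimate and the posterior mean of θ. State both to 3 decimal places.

MAP estimate = 0.217, posterior mean = 0.240

Posterior: Beta(6+0, 10+9) = Beta(6, 19).
Mode = (6−1)/(6+19−2) = 5/23 = 0.217.
Mean = 6/(6+19) = 6/25 = 0.240.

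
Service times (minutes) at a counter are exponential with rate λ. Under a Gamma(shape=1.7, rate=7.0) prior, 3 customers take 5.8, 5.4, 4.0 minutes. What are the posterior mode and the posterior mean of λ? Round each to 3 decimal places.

MAP: 0.167. Posterior mean: 0.212.

Σ times = 15.2. Posterior: Gamma(shape = 1.7+3 = 4.7, rate = 7.0+15.2 = 22.2).
Mode = (α−1)/β = 3.7/22.2 = 0.167.
Mean = α/β = 4.7/22.2 = 0.212.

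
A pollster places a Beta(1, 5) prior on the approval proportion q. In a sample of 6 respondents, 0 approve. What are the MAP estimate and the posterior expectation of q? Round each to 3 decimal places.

MAP = 0.000; posterior mean = 0.083

Posterior: Beta(1+0, 5+6) = Beta(1, 11).
Since α = 1 ≤ 1 and β > 1, the Beta density is monotone decreasing on [0,1]; the mode is at 0.
Mean = 1/(1+11) = 0.083.
Mean > mode: the posterior has a right tail.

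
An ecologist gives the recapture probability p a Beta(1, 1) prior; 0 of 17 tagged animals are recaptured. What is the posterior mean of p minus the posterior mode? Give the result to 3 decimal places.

0.053

Posterior: Beta(1+0, 1+17) = Beta(1, 18).
Since α = 1 ≤ 1 and β > 1, the Beta density is monotone decreasing on [0,1]; the mode is at 0.
Mean = 1/(1+18) = 0.053.
Difference = 0.053 − 0.000 = 0.053.
The posterior is right-skewed, so the mean exceeds the mode.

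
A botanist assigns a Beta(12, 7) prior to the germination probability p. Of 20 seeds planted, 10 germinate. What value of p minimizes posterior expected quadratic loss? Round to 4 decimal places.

0.5641

Posterior: Beta(12+10, 7+10) = Beta(22, 17).
Mode = (22−1)/(22+17−2) = 21/37 = 0.5676.
Mean = 22/(22+17) = 22/39 = 0.5641.
Quadratic loss ⇒ the optimal estimator is the posterior mean.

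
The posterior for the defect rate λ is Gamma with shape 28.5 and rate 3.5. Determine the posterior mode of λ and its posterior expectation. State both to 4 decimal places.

MAP = 7.8571; posterior mean = 8.1429

Mode = (α−1)/β = 27.5/3.5 = 7.8571.
Mean = α/β = 28.5/3.5 = 8.1429.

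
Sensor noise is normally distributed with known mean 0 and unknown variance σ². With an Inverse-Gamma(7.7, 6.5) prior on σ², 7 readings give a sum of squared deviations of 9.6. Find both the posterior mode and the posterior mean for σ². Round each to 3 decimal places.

Posterior: Inverse-Gamma(shape = 7.7+7/2 = 11.2, scale = 6.5+9.6/2 = 11.3).
Mode = β/(α+1) = 11.3/12.2 = 0.926.
Mean = β/(α−1) = 11.3/10.2 = 1.108.
The mean is pulled above the mode by the posterior's right skew.

MAP: 0.926. Posterior mean: 1.108.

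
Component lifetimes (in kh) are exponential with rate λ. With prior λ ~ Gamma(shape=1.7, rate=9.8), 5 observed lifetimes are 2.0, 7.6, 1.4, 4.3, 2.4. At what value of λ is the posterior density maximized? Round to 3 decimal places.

0.207

Σ times = 17.7. Posterior: Gamma(shape = 1.7+5 = 6.7, rate = 9.8+17.7 = 27.5).
Mode = (α−1)/β = 5.7/27.5 = 0.207.
Mean = α/β = 6.7/27.5 = 0.244.
This is the posterior mode — the MAP estimate.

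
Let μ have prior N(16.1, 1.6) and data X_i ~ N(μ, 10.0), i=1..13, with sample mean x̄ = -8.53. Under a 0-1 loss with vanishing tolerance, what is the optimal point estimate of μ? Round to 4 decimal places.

-0.5332

Posterior for μ is Normal. Precision-weighted mean: (1/1.6·16.1 + 13/10.0·-8.53) / (1/1.6 + 13/10.0) = -0.5332.
A Normal posterior is symmetric, so mode = mean.
This is the posterior mode — the MAP estimate.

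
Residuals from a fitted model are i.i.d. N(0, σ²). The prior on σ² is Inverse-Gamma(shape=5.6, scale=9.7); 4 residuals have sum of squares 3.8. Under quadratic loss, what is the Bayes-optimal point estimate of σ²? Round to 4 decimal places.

1.7576

Posterior: Inverse-Gamma(shape = 5.6+4/2 = 7.6, scale = 9.7+3.8/2 = 11.6).
Mode = β/(α+1) = 11.6/8.6 = 1.3488.
Mean = β/(α−1) = 11.6/6.6 = 1.7576.
Quadratic loss ⇒ the optimal estimator is the posterior mean.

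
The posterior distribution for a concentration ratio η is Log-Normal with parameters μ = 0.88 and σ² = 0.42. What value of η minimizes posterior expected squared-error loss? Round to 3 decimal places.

2.974

Mode = exp(μ − σ²) = exp(0.46) = 1.584.
Mean = exp(μ + σ²/2) = exp(1.090) = 2.974.
Squared-error loss ⇒ the optimal estimator is the posterior mean.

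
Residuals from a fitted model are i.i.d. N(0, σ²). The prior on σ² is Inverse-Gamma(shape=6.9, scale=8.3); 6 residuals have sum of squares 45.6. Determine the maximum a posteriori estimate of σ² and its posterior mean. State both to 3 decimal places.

MAP = 2.853, posterior mean = 3.494

Posterior: Inverse-Gamma(shape = 6.9+6/2 = 9.9, scale = 8.3+45.6/2 = 31.1).
Mode = β/(α+1) = 31.1/10.9 = 2.853.
Mean = β/(α−1) = 31.1/8.9 = 3.494.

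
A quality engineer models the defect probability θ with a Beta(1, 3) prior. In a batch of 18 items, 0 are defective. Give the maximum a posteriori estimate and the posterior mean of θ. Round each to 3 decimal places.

maximum a posteriori estimate = 0.000, posterior mean = 0.045

Posterior: Beta(1+0, 3+18) = Beta(1, 21).
Since α = 1 ≤ 1 and β > 1, the Beta density is monotone decreasing on [0,1]; the mode is at 0.
Mean = 1/(1+21) = 0.045.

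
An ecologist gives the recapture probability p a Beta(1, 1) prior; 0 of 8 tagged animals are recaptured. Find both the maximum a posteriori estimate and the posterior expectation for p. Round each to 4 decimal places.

MAP: 0.0000. Posterior mean: 0.1000.

Posterior: Beta(1+0, 1+8) = Beta(1, 9).
Since α = 1 ≤ 1 and β > 1, the Beta density is monotone decreasing on [0,1]; the mode is at 0.
Mean = 1/(1+9) = 0.1000.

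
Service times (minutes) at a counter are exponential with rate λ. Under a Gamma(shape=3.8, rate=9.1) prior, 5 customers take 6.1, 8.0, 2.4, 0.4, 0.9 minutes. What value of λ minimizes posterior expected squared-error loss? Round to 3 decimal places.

0.327

Σ times = 17.8. Posterior: Gamma(shape = 3.8+5 = 8.8, rate = 9.1+17.8 = 26.9).
Mode = (α−1)/β = 7.8/26.9 = 0.290.
Mean = α/β = 8.8/26.9 = 0.327.
Squared-error loss ⇒ the optimal estimator is the posterior mean.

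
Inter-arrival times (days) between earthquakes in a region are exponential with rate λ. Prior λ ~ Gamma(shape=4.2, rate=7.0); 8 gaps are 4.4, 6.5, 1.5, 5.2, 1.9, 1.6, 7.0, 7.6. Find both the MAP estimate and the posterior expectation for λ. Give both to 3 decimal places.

Σ times = 35.7. Posterior: Gamma(shape = 4.2+8 = 12.2, rate = 7.0+35.7 = 42.7).
Mode = (α−1)/β = 11.2/42.7 = 0.262.
Mean = α/β = 12.2/42.7 = 0.286.

λ_MAP = 0.262, E[λ|data] = 0.286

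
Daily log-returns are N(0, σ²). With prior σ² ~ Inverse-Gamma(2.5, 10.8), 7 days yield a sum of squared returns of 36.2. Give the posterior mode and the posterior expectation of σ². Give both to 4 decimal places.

MAP: 4.1286. Posterior mean: 5.7800.

Posterior: Inverse-Gamma(shape = 2.5+7/2 = 6.0, scale = 10.8+36.2/2 = 28.9).
Mode = β/(α+1) = 28.9/7.0 = 4.1286.
Mean = β/(α−1) = 28.9/5.0 = 5.7800.
Mean > mode: the posterior has a right tail.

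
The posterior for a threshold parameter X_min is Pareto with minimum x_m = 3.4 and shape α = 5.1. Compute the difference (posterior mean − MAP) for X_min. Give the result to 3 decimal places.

The Pareto density is strictly decreasing on [x_m, ∞), so the mode is x_m = 3.400.
Mean = α·x_m/(α−1) = 5.1·3.4/4.1 = 4.229.
Difference = 4.229 − 3.400 = 0.829.
Right-skewed posterior ⇒ mode < mean.

0.829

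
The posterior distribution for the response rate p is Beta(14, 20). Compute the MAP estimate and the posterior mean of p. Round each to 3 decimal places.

Mode = (14−1)/(14+20−2) = 13/32 = 0.406.
Mean = 14/(14+20) = 14/34 = 0.412.
Mean > mode: the posterior has a right tail.

MAP = 0.406, posterior mean = 0.412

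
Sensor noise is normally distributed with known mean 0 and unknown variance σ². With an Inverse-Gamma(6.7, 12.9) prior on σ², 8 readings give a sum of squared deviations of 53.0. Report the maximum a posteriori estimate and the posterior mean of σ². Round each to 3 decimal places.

Posterior: Inverse-Gamma(shape = 6.7+8/2 = 10.7, scale = 12.9+53.0/2 = 39.4).
Mode = β/(α+1) = 39.4/11.7 = 3.368.
Mean = β/(α−1) = 39.4/9.7 = 4.062.
Mean > mode: the posterior has a right tail.

MAP: 3.368. Posterior mean: 4.062.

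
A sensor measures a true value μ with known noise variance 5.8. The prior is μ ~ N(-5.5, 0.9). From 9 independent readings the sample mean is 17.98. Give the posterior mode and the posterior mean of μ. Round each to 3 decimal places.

MAP: 8.183. Posterior mean: 8.183.

Posterior for μ is Normal. Precision-weighted mean: (1/0.9·-5.5 + 9/5.8·17.98) / (1/0.9 + 9/5.8) = 8.183.
A Normal posterior is symmetric, so mode = mean.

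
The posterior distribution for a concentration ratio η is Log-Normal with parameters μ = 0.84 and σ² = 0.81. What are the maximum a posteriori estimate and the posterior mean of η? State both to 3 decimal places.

Mode = exp(μ − σ²) = exp(0.03) = 1.030.
Mean = exp(μ + σ²/2) = exp(1.245) = 3.473.

MAP: 1.030. Posterior mean: 3.473.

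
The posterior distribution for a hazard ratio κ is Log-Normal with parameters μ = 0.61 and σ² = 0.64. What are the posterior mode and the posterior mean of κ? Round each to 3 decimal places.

Mode = exp(μ − σ²) = exp(-0.03) = 0.970.
Mean = exp(μ + σ²/2) = exp(0.930) = 2.535.

posterior mode = 0.970, posterior mean = 2.535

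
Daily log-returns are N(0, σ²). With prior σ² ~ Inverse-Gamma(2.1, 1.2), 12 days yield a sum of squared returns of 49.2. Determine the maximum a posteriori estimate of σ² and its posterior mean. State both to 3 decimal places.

Posterior: Inverse-Gamma(shape = 2.1+12/2 = 8.1, scale = 1.2+49.2/2 = 25.8).
Mode = β/(α+1) = 25.8/9.1 = 2.835.
Mean = β/(α−1) = 25.8/7.1 = 3.634.

σ²_MAP = 2.835, E[σ²|data] = 3.634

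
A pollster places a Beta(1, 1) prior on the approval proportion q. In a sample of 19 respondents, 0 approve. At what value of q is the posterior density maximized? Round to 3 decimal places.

Posterior: Beta(1+0, 1+19) = Beta(1, 20).
Since α = 1 ≤ 1 and β > 1, the Beta density is monotone decreasing on [0,1]; the mode is at 0.
Mean = 1/(1+20) = 0.048.
This is the posterior mode — the MAP estimate.

0.000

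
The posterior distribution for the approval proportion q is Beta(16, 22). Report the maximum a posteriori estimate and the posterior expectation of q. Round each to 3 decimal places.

MAP = 0.417, posterior mean = 0.421

Mode = (16−1)/(16+22−2) = 15/36 = 0.417.
Mean = 16/(16+22) = 16/38 = 0.421.
Right-skewed posterior ⇒ mode < mean.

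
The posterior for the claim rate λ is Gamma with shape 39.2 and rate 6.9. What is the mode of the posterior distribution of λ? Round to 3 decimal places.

5.536

Mode = (α−1)/β = 38.2/6.9 = 5.536.
Mean = α/β = 39.2/6.9 = 5.681.
This is the posterior mode — the MAP estimate.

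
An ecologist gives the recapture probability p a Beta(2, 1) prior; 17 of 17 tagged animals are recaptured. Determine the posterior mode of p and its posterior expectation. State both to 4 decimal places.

Posterior: Beta(2+17, 1+0) = Beta(19, 1).
Since β = 1 ≤ 1 and α > 1, the Beta density is monotone increasing on [0,1]; the mode is at 1.
Mean = 19/(19+1) = 0.9500.

MAP: 1.0000. Posterior mean: 0.9500.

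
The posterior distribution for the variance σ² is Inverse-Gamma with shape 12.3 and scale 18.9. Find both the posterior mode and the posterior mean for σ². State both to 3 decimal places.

MAP = 1.421, posterior mean = 1.673

Mode = β/(α+1) = 18.9/13.3 = 1.421.
Mean = β/(α−1) = 18.9/11.3 = 1.673.
The posterior is right-skewed, so the mean exceeds the mode.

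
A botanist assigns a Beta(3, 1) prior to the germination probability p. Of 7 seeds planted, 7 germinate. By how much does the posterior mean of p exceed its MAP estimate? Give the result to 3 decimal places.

-0.091

Posterior: Beta(3+7, 1+0) = Beta(10, 1).
Since β = 1 ≤ 1 and α > 1, the Beta density is monotone increasing on [0,1]; the mode is at 1.
Mean = 10/(10+1) = 0.909.
Difference = 0.909 − 1.000 = -0.091.
The mean is pulled below the mode by the posterior's left skew.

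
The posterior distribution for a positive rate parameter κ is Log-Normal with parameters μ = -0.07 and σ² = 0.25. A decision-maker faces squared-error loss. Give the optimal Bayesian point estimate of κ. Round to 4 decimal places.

Mode = exp(μ − σ²) = exp(-0.32) = 0.7261.
Mean = exp(μ + σ²/2) = exp(0.055) = 1.0565.
Squared-error loss ⇒ the optimal estimator is the posterior mean.

1.0565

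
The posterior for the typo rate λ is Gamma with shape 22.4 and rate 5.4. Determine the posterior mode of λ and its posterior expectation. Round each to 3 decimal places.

Mode = (α−1)/β = 21.4/5.4 = 3.963.
Mean = α/β = 22.4/5.4 = 4.148.

MAP = 3.963; posterior mean = 4.148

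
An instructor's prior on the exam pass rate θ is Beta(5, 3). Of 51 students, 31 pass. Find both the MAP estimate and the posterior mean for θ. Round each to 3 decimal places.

MAP = 0.614, posterior mean = 0.610

Posterior: Beta(5+31, 3+20) = Beta(36, 23).
Mode = (36−1)/(36+23−2) = 35/57 = 0.614.
Mean = 36/(36+23) = 36/59 = 0.610.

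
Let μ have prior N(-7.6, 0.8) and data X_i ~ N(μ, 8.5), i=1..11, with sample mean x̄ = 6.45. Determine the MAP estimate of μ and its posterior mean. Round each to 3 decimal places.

Posterior for μ is Normal. Precision-weighted mean: (1/0.8·-7.6 + 11/8.5·6.45) / (1/0.8 + 11/8.5) = -0.453.
A Normal posterior is symmetric, so mode = mean.

MAP = -0.453; posterior mean = -0.453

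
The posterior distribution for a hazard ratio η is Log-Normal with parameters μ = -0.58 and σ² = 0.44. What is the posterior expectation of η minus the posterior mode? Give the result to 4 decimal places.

0.3371

Mode = exp(μ − σ²) = exp(-1.02) = 0.3606.
Mean = exp(μ + σ²/2) = exp(-0.360) = 0.6977.
Difference = 0.6977 − 0.3606 = 0.3371.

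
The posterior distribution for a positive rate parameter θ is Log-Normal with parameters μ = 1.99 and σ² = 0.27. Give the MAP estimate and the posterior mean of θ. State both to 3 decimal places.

MAP = 5.585, posterior mean = 8.373

Mode = exp(μ − σ²) = exp(1.72) = 5.585.
Mean = exp(μ + σ²/2) = exp(2.125) = 8.373.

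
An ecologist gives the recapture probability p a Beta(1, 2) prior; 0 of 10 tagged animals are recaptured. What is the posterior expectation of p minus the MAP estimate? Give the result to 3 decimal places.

0.077

Posterior: Beta(1+0, 2+10) = Beta(1, 12).
Since α = 1 ≤ 1 and β > 1, the Beta density is monotone decreasing on [0,1]; the mode is at 0.
Mean = 1/(1+12) = 0.077.
Difference = 0.077 − 0.000 = 0.077.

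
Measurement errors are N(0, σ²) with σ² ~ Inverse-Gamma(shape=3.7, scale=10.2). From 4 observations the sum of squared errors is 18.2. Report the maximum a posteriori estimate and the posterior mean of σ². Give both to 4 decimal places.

maximum a posteriori estimate = 2.8806, posterior mean = 4.1064

Posterior: Inverse-Gamma(shape = 3.7+4/2 = 5.7, scale = 10.2+18.2/2 = 19.3).
Mode = β/(α+1) = 19.3/6.7 = 2.8806.
Mean = β/(α−1) = 19.3/4.7 = 4.1064.
Right-skewed posterior ⇒ mode < mean.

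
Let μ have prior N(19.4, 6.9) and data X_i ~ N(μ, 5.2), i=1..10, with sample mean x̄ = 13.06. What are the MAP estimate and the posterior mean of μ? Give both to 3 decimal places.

Posterior for μ is Normal. Precision-weighted mean: (1/6.9·19.4 + 10/5.2·13.06) / (1/6.9 + 10/5.2) = 13.504.
A Normal posterior is symmetric, so mode = mean.

MAP = 13.504; posterior mean = 13.504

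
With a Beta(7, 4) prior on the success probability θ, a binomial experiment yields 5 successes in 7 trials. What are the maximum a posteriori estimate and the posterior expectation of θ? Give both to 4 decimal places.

Posterior: Beta(7+5, 4+2) = Beta(12, 6).
Mode = (12−1)/(12+6−2) = 11/16 = 0.6875.
Mean = 12/(12+6) = 12/18 = 0.6667.
Left-skewed posterior ⇒ mean < mode.

MAP = 0.6875, posterior mean = 0.6667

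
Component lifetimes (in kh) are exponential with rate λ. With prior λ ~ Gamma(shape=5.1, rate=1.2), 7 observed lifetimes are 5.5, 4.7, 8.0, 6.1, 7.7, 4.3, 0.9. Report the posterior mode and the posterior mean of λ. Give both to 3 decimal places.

MAP = 0.289, posterior mean = 0.315

Σ times = 37.2. Posterior: Gamma(shape = 5.1+7 = 12.1, rate = 1.2+37.2 = 38.4).
Mode = (α−1)/β = 11.1/38.4 = 0.289.
Mean = α/β = 12.1/38.4 = 0.315.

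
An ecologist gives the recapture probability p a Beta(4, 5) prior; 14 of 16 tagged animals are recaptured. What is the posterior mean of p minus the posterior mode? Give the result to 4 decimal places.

Posterior: Beta(4+14, 5+2) = Beta(18, 7).
Mode = (18−1)/(18+7−2) = 17/23 = 0.7391.
Mean = 18/(18+7) = 18/25 = 0.7200.
Difference = 0.7200 − 0.7391 = -0.0191.

-0.0191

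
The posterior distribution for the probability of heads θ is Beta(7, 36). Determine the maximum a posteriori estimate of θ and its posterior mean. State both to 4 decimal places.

MAP = 0.1463; posterior mean = 0.1628

Mode = (7−1)/(7+36−2) = 6/41 = 0.1463.
Mean = 7/(7+36) = 7/43 = 0.1628.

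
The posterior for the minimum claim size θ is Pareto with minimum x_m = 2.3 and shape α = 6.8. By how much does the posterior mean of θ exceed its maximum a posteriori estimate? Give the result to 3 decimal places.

The Pareto density is strictly decreasing on [x_m, ∞), so the mode is x_m = 2.300.
Mean = α·x_m/(α−1) = 6.8·2.3/5.8 = 2.697.
Difference = 2.697 − 2.300 = 0.397.
Mean > mode: the posterior has a right tail.

0.397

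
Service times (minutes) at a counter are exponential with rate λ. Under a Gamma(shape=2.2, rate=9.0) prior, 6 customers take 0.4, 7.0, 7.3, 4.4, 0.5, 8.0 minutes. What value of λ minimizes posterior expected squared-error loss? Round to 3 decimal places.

Σ times = 27.6. Posterior: Gamma(shape = 2.2+6 = 8.2, rate = 9.0+27.6 = 36.6).
Mode = (α−1)/β = 7.2/36.6 = 0.197.
Mean = α/β = 8.2/36.6 = 0.224.
Squared-error loss ⇒ the optimal estimator is the posterior mean.

0.224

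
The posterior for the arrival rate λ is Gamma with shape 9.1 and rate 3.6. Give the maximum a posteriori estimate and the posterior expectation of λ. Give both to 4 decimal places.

λ_MAP = 2.2500, E[λ|data] = 2.5278

Mode = (α−1)/β = 8.1/3.6 = 2.2500.
Mean = α/β = 9.1/3.6 = 2.5278.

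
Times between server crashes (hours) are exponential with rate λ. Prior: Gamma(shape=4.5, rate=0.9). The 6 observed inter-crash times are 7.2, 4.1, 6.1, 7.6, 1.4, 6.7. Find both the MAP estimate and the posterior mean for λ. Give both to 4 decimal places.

Σ times = 33.1. Posterior: Gamma(shape = 4.5+6 = 10.5, rate = 0.9+33.1 = 34.0).
Mode = (α−1)/β = 9.5/34.0 = 0.2794.
Mean = α/β = 10.5/34.0 = 0.3088.

MAP: 0.2794. Posterior mean: 0.3088.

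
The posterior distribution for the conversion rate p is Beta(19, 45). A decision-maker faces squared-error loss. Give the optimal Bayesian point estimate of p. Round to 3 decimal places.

0.297

Mode = (19−1)/(19+45−2) = 18/62 = 0.290.
Mean = 19/(19+45) = 19/64 = 0.297.
Squared-error loss ⇒ the optimal estimator is the posterior mean.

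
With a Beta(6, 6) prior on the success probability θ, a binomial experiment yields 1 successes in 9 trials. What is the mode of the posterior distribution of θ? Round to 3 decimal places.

Posterior: Beta(6+1, 6+8) = Beta(7, 14).
Mode = (7−1)/(7+14−2) = 6/19 = 0.316.
Mean = 7/(7+14) = 7/21 = 0.333.
This is the posterior mode — the MAP estimate.

0.316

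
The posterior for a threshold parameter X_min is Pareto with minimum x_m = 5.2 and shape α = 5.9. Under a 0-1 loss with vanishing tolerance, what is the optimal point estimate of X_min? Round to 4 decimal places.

5.2000

The Pareto density is strictly decreasing on [x_m, ∞), so the mode is x_m = 5.2000.
Mean = α·x_m/(α−1) = 5.9·5.2/4.9 = 6.2612.
This is the posterior mode — the MAP estimate.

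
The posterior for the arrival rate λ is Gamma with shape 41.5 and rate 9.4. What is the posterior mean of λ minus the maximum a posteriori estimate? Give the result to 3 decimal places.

0.106

Mode = (α−1)/β = 40.5/9.4 = 4.309.
Mean = α/β = 41.5/9.4 = 4.415.
Difference = 4.415 − 4.309 = 0.106.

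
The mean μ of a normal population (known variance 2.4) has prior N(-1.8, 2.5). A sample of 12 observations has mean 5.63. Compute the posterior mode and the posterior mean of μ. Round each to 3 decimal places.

MAP = 5.080, posterior mean = 5.080

Posterior for μ is Normal. Precision-weighted mean: (1/2.5·-1.8 + 12/2.4·5.63) / (1/2.5 + 12/2.4) = 5.080.
A Normal posterior is symmetric, so mode = mean.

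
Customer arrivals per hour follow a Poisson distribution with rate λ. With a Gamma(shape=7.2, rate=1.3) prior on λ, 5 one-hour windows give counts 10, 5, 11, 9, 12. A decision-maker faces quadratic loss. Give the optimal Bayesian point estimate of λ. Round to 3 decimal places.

8.603

Σ counts = 47. Posterior: Gamma(shape = 7.2+47 = 54.2, rate = 1.3+5 = 6.3).
Mode = (α−1)/β = 53.2/6.3 = 8.444.
Mean = α/β = 54.2/6.3 = 8.603.
Quadratic loss ⇒ the optimal estimator is the posterior mean.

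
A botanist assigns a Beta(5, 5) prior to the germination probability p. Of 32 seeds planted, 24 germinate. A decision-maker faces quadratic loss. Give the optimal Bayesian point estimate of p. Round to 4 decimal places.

Posterior: Beta(5+24, 5+8) = Beta(29, 13).
Mode = (29−1)/(29+13−2) = 28/40 = 0.7000.
Mean = 29/(29+13) = 29/42 = 0.6905.
Quadratic loss ⇒ the optimal estimator is the posterior mean.

0.6905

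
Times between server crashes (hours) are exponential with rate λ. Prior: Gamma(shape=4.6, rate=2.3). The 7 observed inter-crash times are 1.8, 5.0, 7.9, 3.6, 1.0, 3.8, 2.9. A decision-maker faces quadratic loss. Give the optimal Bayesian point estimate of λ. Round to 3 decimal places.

Σ times = 26.0. Posterior: Gamma(shape = 4.6+7 = 11.6, rate = 2.3+26.0 = 28.3).
Mode = (α−1)/β = 10.6/28.3 = 0.375.
Mean = α/β = 11.6/28.3 = 0.410.
Quadratic loss ⇒ the optimal estimator is the posterior mean.

0.410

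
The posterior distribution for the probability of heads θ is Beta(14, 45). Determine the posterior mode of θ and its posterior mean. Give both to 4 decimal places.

posterior mode = 0.2281, posterior mean = 0.2373

Mode = (14−1)/(14+45−2) = 13/57 = 0.2281.
Mean = 14/(14+45) = 14/59 = 0.2373.
Right-skewed posterior ⇒ mode < mean.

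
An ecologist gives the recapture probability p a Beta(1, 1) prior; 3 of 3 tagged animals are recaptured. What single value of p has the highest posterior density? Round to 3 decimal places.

Posterior: Beta(1+3, 1+0) = Beta(4, 1).
Since β = 1 ≤ 1 and α > 1, the Beta density is monotone increasing on [0,1]; the mode is at 1.
Mean = 4/(4+1) = 0.800.
This is the posterior mode — the MAP estimate.

1.000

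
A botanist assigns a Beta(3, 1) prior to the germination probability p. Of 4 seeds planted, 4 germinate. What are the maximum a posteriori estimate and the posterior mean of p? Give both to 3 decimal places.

MAP: 1.000. Posterior mean: 0.875.

Posterior: Beta(3+4, 1+0) = Beta(7, 1).
Since β = 1 ≤ 1 and α > 1, the Beta density is monotone increasing on [0,1]; the mode is at 1.
Mean = 7/(7+1) = 0.875.
The posterior is left-skewed, so the mode exceeds the mean.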